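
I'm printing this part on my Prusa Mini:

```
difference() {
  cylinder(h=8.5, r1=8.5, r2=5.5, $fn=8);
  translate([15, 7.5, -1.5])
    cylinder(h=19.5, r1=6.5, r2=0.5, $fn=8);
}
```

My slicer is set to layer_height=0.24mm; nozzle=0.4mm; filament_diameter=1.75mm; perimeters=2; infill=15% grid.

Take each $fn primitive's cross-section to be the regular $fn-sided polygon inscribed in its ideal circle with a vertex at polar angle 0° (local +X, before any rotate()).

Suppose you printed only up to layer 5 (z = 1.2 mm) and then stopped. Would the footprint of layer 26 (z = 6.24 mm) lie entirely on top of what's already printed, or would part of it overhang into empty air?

entirely on top

Compare the two slices. At z = 1.2: the cone contributes a regular 8-gon of circumradius 8.076 (interpolated between r1=8.5 and r2=5.5 at t=0.141) (area = (8/2)·8.076²·sin(360°/8) = 184.50 mm²); the cone at (15, 7.5): at t=0.138 of its height the radius interpolates to r₁+(r₂−r₁)t = 5.669, giving a regular 8-gon of that circumradius (area = (8/2)·5.669²·sin(360°/8) = 90.91 mm²); Subtracting the remaining from the first: starting from the cone (184.50 mm²), the cone at (15, 7.5) misses the remaining region (no effect) — area = 184.50 mm². At z = 6.24: the cone: at t=0.734 of its height the radius interpolates to r₁+(r₂−r₁)t = 6.298, giving a regular 8-gon of that circumradius (area = (8/2)·6.298²·sin(360°/8) = 112.18 mm²); the cone at (15, 7.5) (r1=6.5→r2=0.5) has section circumradius 4.118 here — a regular 8-gon (area = (8/2)·4.118²·sin(360°/8) = 47.98 mm²); Subtracting the remaining from the first: starting from the cone (112.18 mm²), the cone at (15, 7.5) misses the remaining region (no effect) — area = 112.18 mm². Checking containment: the cross-section at z = 6.24 is a subset of the cross-section at z = 1.2.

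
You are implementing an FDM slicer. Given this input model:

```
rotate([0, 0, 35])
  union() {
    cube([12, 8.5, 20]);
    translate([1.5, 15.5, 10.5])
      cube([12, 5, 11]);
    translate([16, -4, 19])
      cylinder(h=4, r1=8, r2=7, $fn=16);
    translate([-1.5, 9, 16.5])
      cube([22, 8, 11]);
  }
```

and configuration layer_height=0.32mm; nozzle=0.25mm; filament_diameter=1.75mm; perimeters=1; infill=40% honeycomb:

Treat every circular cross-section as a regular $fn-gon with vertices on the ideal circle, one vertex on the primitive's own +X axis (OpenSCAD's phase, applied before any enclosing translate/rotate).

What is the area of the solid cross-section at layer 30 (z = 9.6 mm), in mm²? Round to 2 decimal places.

102.00 mm²

At z = 9.6 mm: the 12×8.5 cube contributes its full rectangle (area 102.00 mm²); the cube at (1.5, 15.5) does not reach this height (z outside [10.5, 21.5]); the cone at (16, -4) is not intersected at this z (z outside [19, 23]); the cube at (-1.5, 9) is not intersected at this z (z outside [16.5, 27.5]); Combining (union): only the 12×8.5 cube is present, so the union is just that shape — area = 102.00 mm²; (rotated 35° about Z; rotation is an isometry so areas/perimeters/island counts are preserved). Overall, the cross-section is a single solid region. Net area = 102.00 mm².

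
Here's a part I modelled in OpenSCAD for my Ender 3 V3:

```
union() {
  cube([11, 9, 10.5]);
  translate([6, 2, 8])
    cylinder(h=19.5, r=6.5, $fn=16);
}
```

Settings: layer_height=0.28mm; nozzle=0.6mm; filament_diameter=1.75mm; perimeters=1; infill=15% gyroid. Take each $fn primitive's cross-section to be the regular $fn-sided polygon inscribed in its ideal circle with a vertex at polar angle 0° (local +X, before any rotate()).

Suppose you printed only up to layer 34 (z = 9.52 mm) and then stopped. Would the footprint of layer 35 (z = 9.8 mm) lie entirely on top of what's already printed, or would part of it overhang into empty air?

entirely on top

Compare the two slices. At z = 9.52: the cube is present — its section is the full 11×9 rectangle (area 99.00 mm²); the r=6.5 cylinder at (6, 2) gives a regular 16-gon of circumradius 6.5 (constant along its height) (area = (16/2)·6.500²·sin(360°/16) = 129.35 mm²); Merging all regions: the regions partially overlap — summed areas 228.35 mm² minus the doubly-counted overlap 82.17 mm² gives 146.17 mm² — area = 146.17 mm². At z = 9.8: the cube is present — its section is the full 11×9 rectangle (area 99.00 mm²); the r=6.5 cylinder at (6, 2) contributes a regular 16-gon of circumradius 6.5 (area = (16/2)·6.500²·sin(360°/16) = 129.35 mm²); Taking the union: the regions partially overlap — summed areas 228.35 mm² minus the doubly-counted overlap 82.17 mm² gives 146.17 mm² — area = 146.17 mm². Checking containment: the cross-section at z = 9.8 is a subset of the cross-section at z = 9.52.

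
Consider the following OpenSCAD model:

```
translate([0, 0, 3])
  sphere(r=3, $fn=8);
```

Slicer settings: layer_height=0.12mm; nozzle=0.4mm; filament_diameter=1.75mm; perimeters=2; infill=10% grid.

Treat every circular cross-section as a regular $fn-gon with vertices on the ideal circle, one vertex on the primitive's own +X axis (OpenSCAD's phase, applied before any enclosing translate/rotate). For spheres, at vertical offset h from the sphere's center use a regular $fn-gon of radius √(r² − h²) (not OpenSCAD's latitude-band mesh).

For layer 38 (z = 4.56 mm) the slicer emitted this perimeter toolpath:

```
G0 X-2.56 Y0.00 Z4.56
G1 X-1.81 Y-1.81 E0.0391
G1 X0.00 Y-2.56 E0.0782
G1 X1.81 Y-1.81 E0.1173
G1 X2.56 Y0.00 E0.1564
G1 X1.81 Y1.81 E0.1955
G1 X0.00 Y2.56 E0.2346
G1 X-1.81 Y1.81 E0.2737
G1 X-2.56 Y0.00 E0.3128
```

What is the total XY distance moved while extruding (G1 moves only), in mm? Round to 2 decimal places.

15.67 mm

Sum the Euclidean lengths of each G1 segment: total = 15.67 mm.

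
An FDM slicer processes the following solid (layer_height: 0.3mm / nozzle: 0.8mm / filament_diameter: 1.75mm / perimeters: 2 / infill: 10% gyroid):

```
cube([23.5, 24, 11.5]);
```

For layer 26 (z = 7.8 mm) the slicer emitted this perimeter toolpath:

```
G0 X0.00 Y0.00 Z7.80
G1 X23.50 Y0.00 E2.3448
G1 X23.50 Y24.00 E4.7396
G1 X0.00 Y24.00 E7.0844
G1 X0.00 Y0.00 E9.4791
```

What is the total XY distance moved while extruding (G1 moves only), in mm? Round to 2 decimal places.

95.00 mm

Sum the Euclidean lengths of each G1 segment: total = 95.00 mm.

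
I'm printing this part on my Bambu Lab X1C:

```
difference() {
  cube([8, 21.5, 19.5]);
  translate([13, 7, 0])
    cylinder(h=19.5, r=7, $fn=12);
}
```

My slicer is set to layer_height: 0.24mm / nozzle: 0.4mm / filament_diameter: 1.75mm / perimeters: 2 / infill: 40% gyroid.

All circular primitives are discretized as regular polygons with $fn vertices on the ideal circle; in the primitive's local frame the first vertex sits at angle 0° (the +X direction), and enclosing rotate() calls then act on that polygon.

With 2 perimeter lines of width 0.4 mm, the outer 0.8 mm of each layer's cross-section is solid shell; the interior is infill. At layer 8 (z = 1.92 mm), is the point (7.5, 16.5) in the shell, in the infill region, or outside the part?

At z = 1.92 mm: the cube is present — its section is the full 8×21.5 rectangle; the cylinder at (13, 7): section is a regular 12-gon, circumradius r=7; Taking the first minus the rest: starting from the 8×21.5 cube, the r=7 cylinder at (13, 7) partially overlaps it — only the 11.85 mm² overlap (of its 147.00 mm²) is removed, clipping the outline — 1 connected region. Overall, the cross-section is a single solid region. The nearest boundary edge runs (8.00, 21.50)→(8.00, 11.56); distance from the point to it = 0.50 mm. The point is inside the cross-section, 0.50 mm from the nearest boundary — within the 0.8 mm shell band (2 × 0.4).

shell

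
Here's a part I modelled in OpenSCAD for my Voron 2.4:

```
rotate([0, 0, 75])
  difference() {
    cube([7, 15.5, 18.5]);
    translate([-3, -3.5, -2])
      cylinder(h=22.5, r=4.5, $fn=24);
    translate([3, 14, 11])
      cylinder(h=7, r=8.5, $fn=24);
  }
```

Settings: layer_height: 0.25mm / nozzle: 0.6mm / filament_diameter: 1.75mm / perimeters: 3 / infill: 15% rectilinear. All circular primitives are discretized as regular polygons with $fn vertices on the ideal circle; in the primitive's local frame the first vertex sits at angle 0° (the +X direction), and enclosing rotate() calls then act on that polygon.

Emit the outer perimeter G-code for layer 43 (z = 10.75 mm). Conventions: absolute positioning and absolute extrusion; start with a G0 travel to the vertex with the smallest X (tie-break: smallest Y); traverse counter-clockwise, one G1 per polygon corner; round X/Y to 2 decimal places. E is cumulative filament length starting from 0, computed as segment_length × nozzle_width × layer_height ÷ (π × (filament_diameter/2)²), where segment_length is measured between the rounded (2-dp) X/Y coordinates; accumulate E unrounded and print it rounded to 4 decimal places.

G0 X-14.97 Y4.01 Z10.75
G1 X0.00 Y0.00 E0.9665
G1 X1.81 Y6.76 E1.4029
G1 X-13.16 Y10.77 E2.3694
G1 X-14.97 Y4.01 E2.8058

At z = 10.75 mm: the cube (footprint 7×15.5) is included at this height; the cylinder at (-3, -3.5): section is a regular 24-gon, circumradius r=4.5; the cylinder at (3, 14) is absent (z outside [11, 18]); Subtracting the remaining from the first: starting from the 7×15.5 cube, the r=4.5 cylinder at (-3, -3.5) misses the remaining region (no effect) — 1 connected region; (rotated 75° about Z; rotation is an isometry so areas/perimeters/island counts are preserved). The outline is a single polygon with 4 vertices. Extrusion per mm of travel: 0.6 × 0.25 / (π × 0.875²) = 0.062363. Accumulating E over each segment gives final E = 2.8058.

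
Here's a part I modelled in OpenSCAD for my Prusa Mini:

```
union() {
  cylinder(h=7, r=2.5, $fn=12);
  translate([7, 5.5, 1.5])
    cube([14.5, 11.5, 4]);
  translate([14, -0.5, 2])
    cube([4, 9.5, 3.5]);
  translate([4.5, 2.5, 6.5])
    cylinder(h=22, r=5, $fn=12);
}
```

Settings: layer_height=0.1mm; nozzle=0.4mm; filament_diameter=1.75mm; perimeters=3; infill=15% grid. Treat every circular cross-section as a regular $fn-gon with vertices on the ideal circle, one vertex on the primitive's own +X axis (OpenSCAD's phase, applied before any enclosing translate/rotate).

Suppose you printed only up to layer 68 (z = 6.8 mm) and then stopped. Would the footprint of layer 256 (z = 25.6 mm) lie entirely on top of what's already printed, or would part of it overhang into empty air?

entirely on top

Compare the two slices. At z = 6.8: the cylinder: section is a regular 12-gon, circumradius r=2.5 (area = (12/2)·2.500²·sin(360°/12) = 18.75 mm²); the cube at (7, 5.5) is absent (z outside [1.5, 5.5]); the cube at (14, -0.5) does not reach this height (z outside [2, 5.5]); the cylinder at (4.5, 2.5): section is a regular 12-gon, circumradius r=5 (area = (12/2)·5.000²·sin(360°/12) = 75.00 mm²); Taking the union: the regions partially overlap — summed areas 93.75 mm² minus the doubly-counted overlap 7.13 mm² gives 86.62 mm² — area = 86.62 mm². At z = 25.6: the cylinder does not reach this height (z outside [0, 7]); the cube at (7, 5.5) does not reach this height (z outside [1.5, 5.5]); the cube at (14, -0.5) is absent (z outside [2, 5.5]); the r=5 cylinder at (4.5, 2.5) gives a regular 12-gon of circumradius 5 (constant along its height) (area = (12/2)·5.000²·sin(360°/12) = 75.00 mm²); Taking the union: only the r=5 cylinder at (4.5, 2.5) is present, so the union is just that shape — area = 75.00 mm². Checking containment: the cross-section at z = 25.6 is a subset of the cross-section at z = 6.8.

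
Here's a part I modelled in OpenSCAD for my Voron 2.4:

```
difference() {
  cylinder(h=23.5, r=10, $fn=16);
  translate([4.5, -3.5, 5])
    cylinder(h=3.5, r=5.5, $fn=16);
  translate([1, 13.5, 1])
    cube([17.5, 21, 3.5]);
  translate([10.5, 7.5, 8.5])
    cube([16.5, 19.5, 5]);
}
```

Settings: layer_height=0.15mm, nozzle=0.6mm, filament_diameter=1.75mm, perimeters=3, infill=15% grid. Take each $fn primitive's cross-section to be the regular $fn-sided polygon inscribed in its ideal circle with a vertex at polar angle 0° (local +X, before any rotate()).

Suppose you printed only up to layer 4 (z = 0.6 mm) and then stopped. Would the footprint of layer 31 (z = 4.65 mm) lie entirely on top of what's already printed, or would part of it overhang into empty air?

entirely on top

Compare the two slices. At z = 0.6: the cylinder: section is a regular 16-gon, circumradius r=10 (area = (16/2)·10.000²·sin(360°/16) = 306.15 mm²); the cylinder at (4.5, -3.5) is not intersected at this z (z outside [5, 8.5]); the cube at (1, 13.5) does not reach this height (z outside [1, 4.5]); the cube at (10.5, 7.5) is not intersected at this z (z outside [8.5, 13.5]); After the difference (first − rest): none of the subtracted shapes is present at this height, so the r=10 cylinder is unchanged — area = 306.15 mm². At z = 4.65: the cylinder: section is a regular 16-gon, circumradius r=10 (area = (16/2)·10.000²·sin(360°/16) = 306.15 mm²); the cylinder at (4.5, -3.5) does not reach this height (z outside [5, 8.5]); the cube at (1, 13.5) is not intersected at this z (z outside [1, 4.5]); the cube at (10.5, 7.5) does not reach this height (z outside [8.5, 13.5]); After the difference (first − rest): none of the subtracted shapes is present at this height, so the r=10 cylinder is unchanged — area = 306.15 mm². Checking containment: the cross-section at z = 4.65 is a subset of the cross-section at z = 0.6.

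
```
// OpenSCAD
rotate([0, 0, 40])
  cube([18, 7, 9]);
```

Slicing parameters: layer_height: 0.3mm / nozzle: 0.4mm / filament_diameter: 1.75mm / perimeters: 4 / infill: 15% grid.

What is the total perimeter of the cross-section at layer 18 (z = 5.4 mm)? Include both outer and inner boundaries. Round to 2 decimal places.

At z = 5.4 mm: the cube (footprint 18×7) is included at this height (perimeter 50.00 mm); (whole slice rotated 40° about Z — lengths, areas and connectivity unchanged). Overall, the cross-section is a single solid region. Total boundary length (outer) = 50.00 mm.

50.00 mm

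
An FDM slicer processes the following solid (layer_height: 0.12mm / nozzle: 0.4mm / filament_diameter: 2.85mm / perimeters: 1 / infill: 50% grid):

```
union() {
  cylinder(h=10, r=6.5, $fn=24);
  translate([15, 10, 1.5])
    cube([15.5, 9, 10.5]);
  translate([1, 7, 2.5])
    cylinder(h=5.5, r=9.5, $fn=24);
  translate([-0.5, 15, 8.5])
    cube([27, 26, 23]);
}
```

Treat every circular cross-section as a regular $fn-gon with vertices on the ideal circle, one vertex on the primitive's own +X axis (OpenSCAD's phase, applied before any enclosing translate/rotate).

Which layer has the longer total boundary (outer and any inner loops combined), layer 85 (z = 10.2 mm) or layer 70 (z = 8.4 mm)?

Layer 85 (z = 10.2): the cylinder is absent (z outside [0, 10]); the cube at (15, 10) is present — its section is the full 15.5×9 rectangle (perimeter 49.00 mm); the cylinder at (1, 7) is not intersected at this z (z outside [2.5, 8]); the 27×26 cube at (-0.5, 15) contributes its full rectangle (perimeter 106.00 mm); Merging all regions: the regions partially overlap (shared area 46.00 mm²), so the edge portions inside another operand are dropped and the merged outline is re-measured after clipping — boundary = 124.00 mm. So its perimeter = 124.00 mm. Layer 70 (z = 8.4): the cylinder: section is a regular 24-gon, circumradius r=6.5 (perimeter = 2·24·6.500·sin(180°/24) = 40.72 mm); the cube at (15, 10) is present — its section is the full 15.5×9 rectangle (perimeter 49.00 mm); the cylinder at (1, 7) does not reach this height (z outside [2.5, 8]); the cube at (-0.5, 15) is not intersected at this z (z outside [8.5, 31.5]); Combining (union): the 2 present regions are separate (no shared area or edge), so areas and boundary lengths simply add and each stays a separate island — boundary = 89.72 mm. So its perimeter = 89.72 mm. Layer 85 is larger (124.00 vs 89.72 mm).

layer 85 (z = 10.2 mm)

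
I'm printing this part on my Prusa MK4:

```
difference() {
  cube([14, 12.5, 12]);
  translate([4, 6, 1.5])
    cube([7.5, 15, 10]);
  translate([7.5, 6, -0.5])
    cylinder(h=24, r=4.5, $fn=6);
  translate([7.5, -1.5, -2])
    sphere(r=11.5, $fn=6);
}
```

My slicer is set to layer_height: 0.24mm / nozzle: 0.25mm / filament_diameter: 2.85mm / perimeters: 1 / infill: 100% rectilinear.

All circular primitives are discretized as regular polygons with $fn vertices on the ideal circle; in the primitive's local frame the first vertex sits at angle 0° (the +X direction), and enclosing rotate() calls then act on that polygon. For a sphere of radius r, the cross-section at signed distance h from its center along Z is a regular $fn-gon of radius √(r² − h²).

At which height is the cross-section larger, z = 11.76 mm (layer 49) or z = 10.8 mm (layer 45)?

layer 49 (z = 11.76 mm)

Layer 49 (z = 11.76): the 14×12.5 cube contributes its full rectangle (area 175.00 mm²); the cube at (4, 6) does not reach this height (z outside [1.5, 11.5]); the cylinder at (7.5, 6): section is a regular 6-gon, circumradius r=4.5 (area = (6/2)·4.500²·sin(360°/6) = 52.61 mm²); the sphere at (7.5, -1.5) is not intersected at this z (|z−center|=13.760 > r=11.5); Subtracting the remaining from the first: starting from the 14×12.5 cube (175.00 mm²), the r=4.5 cylinder at (7.5, 6) lies wholly inside it (removes its full 52.61 mm² and its 27.00 mm outline becomes a hole wall) — area = 122.39 mm². So its area = 122.39 mm². Layer 45 (z = 10.8): the cube is present — its section is the full 14×12.5 rectangle (area 175.00 mm²); the 7.5×15 cube at (4, 6) contributes its full rectangle (area 112.50 mm²); the r=4.5 cylinder at (7.5, 6) gives a regular 6-gon of circumradius 4.5 (constant along its height) (area = (6/2)·4.500²·sin(360°/6) = 52.61 mm²); the sphere at (7.5, -1.5) is absent (|z−center|=12.800 > r=11.5); Subtracting the remaining from the first: starting from the 14×12.5 cube (175.00 mm²), the 7.5×15 cube at (4, 6) partially overlaps it — only the 48.75 mm² overlap (of its 112.50 mm²) is removed, clipping the outline; the r=4.5 cylinder at (7.5, 6) partially overlaps it — only the 27.39 mm² overlap (of its 52.61 mm²) is removed, clipping the outline — area = 98.86 mm². So its area = 98.86 mm². Layer 49 is larger (122.39 vs 98.86 mm²).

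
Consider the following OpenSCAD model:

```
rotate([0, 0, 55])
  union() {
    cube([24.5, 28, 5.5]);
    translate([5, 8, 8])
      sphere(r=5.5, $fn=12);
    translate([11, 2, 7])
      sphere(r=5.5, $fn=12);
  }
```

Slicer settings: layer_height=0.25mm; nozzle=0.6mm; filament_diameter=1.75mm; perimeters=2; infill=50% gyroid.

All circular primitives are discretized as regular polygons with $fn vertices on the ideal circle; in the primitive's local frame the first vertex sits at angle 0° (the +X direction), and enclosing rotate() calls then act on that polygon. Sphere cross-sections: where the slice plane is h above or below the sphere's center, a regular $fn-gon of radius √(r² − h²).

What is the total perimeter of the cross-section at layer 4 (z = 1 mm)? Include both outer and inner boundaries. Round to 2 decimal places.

At z = 1 mm: the cube (footprint 24.5×28) is included at this height (perimeter 105.00 mm); the sphere at (5, 8) is not intersected at this z (|z−center|=7.000 > r=5.5); the sphere at (11, 2) is absent (|z−center|=6.000 > r=5.5); Merging all regions: only the 24.5×28 cube is present, so the union is just that shape — boundary = 105.00 mm; (rotated 55° about Z; rotation is an isometry so areas/perimeters/island counts are preserved). Overall, the cross-section is a single solid region. Total boundary length (outer) = 105.00 mm.

105.00 mm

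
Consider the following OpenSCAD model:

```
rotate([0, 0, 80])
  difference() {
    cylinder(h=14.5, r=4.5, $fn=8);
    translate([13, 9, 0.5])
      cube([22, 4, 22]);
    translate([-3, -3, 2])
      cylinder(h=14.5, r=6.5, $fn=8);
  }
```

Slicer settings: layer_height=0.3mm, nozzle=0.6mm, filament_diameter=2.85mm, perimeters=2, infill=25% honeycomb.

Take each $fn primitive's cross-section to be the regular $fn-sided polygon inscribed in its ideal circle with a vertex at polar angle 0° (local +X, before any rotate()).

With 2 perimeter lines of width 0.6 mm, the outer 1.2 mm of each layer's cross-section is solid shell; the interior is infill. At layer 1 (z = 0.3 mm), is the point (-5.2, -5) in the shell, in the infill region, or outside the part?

outside

At z = 0.3 mm: the r=4.5 cylinder gives a regular 8-gon of circumradius 4.5 (constant along its height); the cube at (13, 9) is not intersected at this z (z outside [0.5, 22.5]); the cylinder at (-3, -3) is not intersected at this z (z outside [2, 16.5]); Subtracting the remaining from the first: none of the subtracted shapes is present at this height, so the r=4.5 cylinder is unchanged — 1 connected region; (rotated 80° about Z; rotation is an isometry so areas/perimeters/island counts are preserved). Overall, the cross-section is a single solid region. Undo the 80° rotation: the query point maps to (-5.827, 4.253) in the un-rotated model frame. The nearest boundary edge runs (-3.18, 3.18)→(-4.50, 0.00); distance from the point to it = 2.85 mm. The point is not inside any of the regions above, so it lies outside the cross-section (2.85 mm from the nearest boundary).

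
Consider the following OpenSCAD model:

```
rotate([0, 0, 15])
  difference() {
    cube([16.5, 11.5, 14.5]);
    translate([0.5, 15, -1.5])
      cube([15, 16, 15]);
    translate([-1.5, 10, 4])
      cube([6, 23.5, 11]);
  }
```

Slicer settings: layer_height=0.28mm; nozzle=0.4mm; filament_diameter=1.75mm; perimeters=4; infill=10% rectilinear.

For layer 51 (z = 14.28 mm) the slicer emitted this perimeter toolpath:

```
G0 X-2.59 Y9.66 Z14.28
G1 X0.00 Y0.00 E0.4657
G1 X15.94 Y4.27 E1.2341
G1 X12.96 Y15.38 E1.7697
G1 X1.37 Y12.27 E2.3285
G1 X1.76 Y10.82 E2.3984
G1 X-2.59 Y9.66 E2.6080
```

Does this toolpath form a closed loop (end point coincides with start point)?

yes

Start point (G0): (-2.59, 9.66). End point (last G1): the path returns to the start — closed.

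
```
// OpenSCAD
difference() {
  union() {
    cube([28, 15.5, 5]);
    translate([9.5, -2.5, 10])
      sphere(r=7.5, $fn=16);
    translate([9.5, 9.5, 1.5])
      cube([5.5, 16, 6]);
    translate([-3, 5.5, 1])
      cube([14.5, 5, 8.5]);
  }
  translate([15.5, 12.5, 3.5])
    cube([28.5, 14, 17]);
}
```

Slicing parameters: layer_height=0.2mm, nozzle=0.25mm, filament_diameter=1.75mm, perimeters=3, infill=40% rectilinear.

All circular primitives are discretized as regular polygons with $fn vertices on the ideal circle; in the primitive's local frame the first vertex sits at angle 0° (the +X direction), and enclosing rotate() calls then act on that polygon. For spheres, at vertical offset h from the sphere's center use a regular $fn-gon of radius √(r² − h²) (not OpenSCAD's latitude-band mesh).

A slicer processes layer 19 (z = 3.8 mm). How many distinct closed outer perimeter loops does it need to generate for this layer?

1

At z = 3.8 mm: the cube is present — its section is the full 28×15.5 rectangle; the r=7.5 sphere at (9.5, -2.5) slices to a regular 16-gon of circumradius 4.220 (√(r²−h²) with h=6.2 from center); the cube at (9.5, 9.5) is present — its section is the full 5.5×16 rectangle; the cube at (-3, 5.5) is present — its section is the full 14.5×5 rectangle; Combining (union): the regions partially overlap (shared area 98.27 mm²), so overlapping operands fuse into one piece — 1 connected region; the cube at (15.5, 12.5) is present — its section is the full 28.5×14 rectangle; After the difference (first − rest): starting from the result so far, the 28.5×14 cube at (15.5, 12.5) partially overlaps it — only the 37.50 mm² overlap (of its 399.00 mm²) is removed, clipping the outline — 1 connected region. The result has 1 disconnected region.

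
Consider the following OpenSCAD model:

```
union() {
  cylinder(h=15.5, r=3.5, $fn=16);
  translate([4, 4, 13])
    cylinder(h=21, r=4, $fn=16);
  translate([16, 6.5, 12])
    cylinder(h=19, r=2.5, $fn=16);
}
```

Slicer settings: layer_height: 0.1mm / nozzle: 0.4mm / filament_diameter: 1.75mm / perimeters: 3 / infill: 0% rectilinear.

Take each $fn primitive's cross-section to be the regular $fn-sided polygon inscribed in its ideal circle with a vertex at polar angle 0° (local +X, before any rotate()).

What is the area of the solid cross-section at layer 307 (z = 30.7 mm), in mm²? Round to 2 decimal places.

At z = 30.7 mm: the cylinder is not intersected at this z (z outside [0, 15.5]); the cylinder at (4, 4): section is a regular 16-gon, circumradius r=4 (area = (16/2)·4.000²·sin(360°/16) = 48.98 mm²); the cylinder at (16, 6.5): section is a regular 16-gon, circumradius r=2.5 (area = (16/2)·2.500²·sin(360°/16) = 19.13 mm²); Merging all regions: the 2 present regions are separate (no shared area or edge), so areas and boundary lengths simply add and each stays a separate island — area = 68.12 mm². Overall, the cross-section has 2 separate islands. Net area = 68.12 mm².

68.12 mm²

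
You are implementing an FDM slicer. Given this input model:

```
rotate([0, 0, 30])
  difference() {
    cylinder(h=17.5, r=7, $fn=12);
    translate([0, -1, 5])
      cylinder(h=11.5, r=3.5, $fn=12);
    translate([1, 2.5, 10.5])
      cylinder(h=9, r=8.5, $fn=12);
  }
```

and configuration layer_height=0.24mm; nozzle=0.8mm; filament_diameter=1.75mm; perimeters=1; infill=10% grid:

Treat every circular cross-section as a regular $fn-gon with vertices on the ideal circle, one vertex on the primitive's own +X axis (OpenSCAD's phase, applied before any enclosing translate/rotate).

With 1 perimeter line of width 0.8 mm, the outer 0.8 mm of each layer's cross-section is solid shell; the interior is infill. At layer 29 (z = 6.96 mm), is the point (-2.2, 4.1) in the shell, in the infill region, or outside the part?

At z = 6.96 mm: the r=7 cylinder gives a regular 12-gon of circumradius 7 (constant along its height); the r=3.5 cylinder at (0, -1) contributes a regular 12-gon of circumradius 3.5; the cylinder at (1, 2.5) is not intersected at this z (z outside [10.5, 19.5]); Taking the first minus the rest: starting from the r=7 cylinder, the r=3.5 cylinder at (0, -1) lies wholly inside it (removes its full 36.75 mm² and its 21.74 mm outline becomes a hole wall) — 1 connected region with 1 hole; (whole slice rotated 30° about Z — lengths, areas and connectivity unchanged). Overall, the cross-section is one region with 1 hole. Undo the 30° rotation: the query point maps to (0.145, 4.651) in the un-rotated model frame. The nearest boundary edge runs (1.75, 2.03)→(0.00, 2.50); distance from the point to it = 2.16 mm. The point is inside the cross-section and 2.16 mm from the nearest boundary — more than the 0.8 mm shell width (1 × 0.8), so it's in the infill interior.

infill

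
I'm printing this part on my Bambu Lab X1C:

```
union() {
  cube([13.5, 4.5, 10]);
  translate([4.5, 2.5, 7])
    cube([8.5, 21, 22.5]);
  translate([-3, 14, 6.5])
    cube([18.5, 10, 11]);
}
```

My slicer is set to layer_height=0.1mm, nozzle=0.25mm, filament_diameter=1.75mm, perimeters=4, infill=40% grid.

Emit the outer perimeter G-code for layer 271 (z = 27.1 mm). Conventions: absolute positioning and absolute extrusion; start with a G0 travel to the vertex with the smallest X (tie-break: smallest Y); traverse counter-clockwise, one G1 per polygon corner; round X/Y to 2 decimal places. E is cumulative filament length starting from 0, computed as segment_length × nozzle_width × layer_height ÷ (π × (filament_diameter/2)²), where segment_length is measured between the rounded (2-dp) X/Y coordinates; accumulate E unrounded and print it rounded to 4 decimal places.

At z = 27.1 mm: the cube is absent (z outside [0, 10]); the cube at (4.5, 2.5) (footprint 8.5×21) is included at this height; the cube at (-3, 14) does not reach this height (z outside [6.5, 17.5]); Merging all regions: only the 8.5×21 cube at (4.5, 2.5) is present, so the union is just that shape — 1 connected region. The outline is a single polygon with 4 vertices. Extrusion per mm of travel: 0.25 × 0.1 / (π × 0.875²) = 0.010394. Accumulating E over each segment gives final E = 0.6132.

G0 X4.50 Y2.50 Z27.10
G1 X13.00 Y2.50 E0.0883
G1 X13.00 Y23.50 E0.3066
G1 X4.50 Y23.50 E0.3950
G1 X4.50 Y2.50 E0.6132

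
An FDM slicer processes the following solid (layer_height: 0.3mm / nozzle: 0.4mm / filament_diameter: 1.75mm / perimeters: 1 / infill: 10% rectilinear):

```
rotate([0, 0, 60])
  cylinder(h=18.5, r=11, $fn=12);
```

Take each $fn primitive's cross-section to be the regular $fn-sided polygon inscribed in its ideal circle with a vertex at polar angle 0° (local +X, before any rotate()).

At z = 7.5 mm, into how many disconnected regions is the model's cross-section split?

1

At z = 7.5 mm: the r=11 cylinder gives a regular 12-gon of circumradius 11 (constant along its height); (rotated 60° about Z; rotation is an isometry so areas/perimeters/island counts are preserved). The result has 1 disconnected region.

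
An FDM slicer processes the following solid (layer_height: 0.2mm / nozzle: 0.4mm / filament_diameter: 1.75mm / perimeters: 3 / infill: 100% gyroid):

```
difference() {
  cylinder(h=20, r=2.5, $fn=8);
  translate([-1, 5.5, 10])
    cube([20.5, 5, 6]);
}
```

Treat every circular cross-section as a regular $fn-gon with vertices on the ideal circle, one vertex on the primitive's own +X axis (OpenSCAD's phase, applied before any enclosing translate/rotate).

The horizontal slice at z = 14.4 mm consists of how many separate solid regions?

At z = 14.4 mm: the r=2.5 cylinder gives a regular 8-gon of circumradius 2.5 (constant along its height); the cube at (-1, 5.5) (footprint 20.5×5) is included at this height; Subtracting the remaining from the first: starting from the r=2.5 cylinder, the 20.5×5 cube at (-1, 5.5) misses the remaining region (no effect) — 1 connected region. The result has 1 disconnected region.

1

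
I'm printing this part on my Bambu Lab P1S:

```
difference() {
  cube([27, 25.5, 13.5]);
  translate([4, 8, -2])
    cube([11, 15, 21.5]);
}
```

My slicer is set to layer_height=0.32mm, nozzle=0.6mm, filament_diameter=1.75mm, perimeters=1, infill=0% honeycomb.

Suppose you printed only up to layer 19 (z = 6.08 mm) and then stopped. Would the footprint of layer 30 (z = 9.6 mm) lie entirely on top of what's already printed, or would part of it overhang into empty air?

Compare the two slices. At z = 6.08: the cube (footprint 27×25.5) is included at this height (area 688.50 mm²); the cube at (4, 8) (footprint 11×15) is included at this height (area 165.00 mm²); Taking the first minus the rest: starting from the 27×25.5 cube (688.50 mm²), the 11×15 cube at (4, 8) lies wholly inside it (removes its full 165.00 mm² and its 52.00 mm outline becomes a hole wall) — area = 523.50 mm². At z = 9.6: the cube (footprint 27×25.5) is included at this height (area 688.50 mm²); the cube at (4, 8) (footprint 11×15) is included at this height (area 165.00 mm²); After the difference (first − rest): starting from the 27×25.5 cube (688.50 mm²), the 11×15 cube at (4, 8) lies wholly inside it (removes its full 165.00 mm² and its 52.00 mm outline becomes a hole wall) — area = 523.50 mm². Checking containment: the cross-section at z = 9.6 is a subset of the cross-section at z = 6.08.

entirely on top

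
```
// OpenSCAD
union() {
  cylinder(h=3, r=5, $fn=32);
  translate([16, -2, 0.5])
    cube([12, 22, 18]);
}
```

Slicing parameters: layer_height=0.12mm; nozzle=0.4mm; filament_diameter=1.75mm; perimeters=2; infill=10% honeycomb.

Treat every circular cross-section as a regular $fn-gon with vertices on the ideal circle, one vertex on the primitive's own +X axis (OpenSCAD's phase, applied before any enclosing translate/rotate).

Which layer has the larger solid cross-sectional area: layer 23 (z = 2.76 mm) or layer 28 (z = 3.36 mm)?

layer 23 (z = 2.76 mm)

Layer 23 (z = 2.76): the r=5 cylinder contributes a regular 32-gon of circumradius 5 (area = (32/2)·5.000²·sin(360°/32) = 78.04 mm²); the cube at (16, -2) is present — its section is the full 12×22 rectangle (area 264.00 mm²); Taking the union: the 2 present regions are separate (no shared area or edge), so areas and boundary lengths simply add and each stays a separate island — area = 342.04 mm². So its area = 342.04 mm². Layer 28 (z = 3.36): the cylinder does not reach this height (z outside [0, 3]); the cube at (16, -2) is present — its section is the full 12×22 rectangle (area 264.00 mm²); Merging all regions: only the 12×22 cube at (16, -2) is present, so the union is just that shape — area = 264.00 mm². So its area = 264.00 mm². Layer 23 is larger (342.04 vs 264.00 mm²).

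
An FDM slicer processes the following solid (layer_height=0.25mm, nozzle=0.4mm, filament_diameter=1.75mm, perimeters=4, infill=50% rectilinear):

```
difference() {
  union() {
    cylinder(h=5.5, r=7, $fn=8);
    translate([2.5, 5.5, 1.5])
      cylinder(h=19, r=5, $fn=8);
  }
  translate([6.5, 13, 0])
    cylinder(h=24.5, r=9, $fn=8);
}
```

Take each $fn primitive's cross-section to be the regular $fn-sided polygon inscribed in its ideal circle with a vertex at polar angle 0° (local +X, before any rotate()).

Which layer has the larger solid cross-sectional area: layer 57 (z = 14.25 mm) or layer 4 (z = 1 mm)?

Layer 57 (z = 14.25): the cylinder is not intersected at this z (z outside [0, 5.5]); the r=5 cylinder at (2.5, 5.5) gives a regular 8-gon of circumradius 5 (constant along its height) (area = (8/2)·5.000²·sin(360°/8) = 70.71 mm²); Taking the union: only the r=5 cylinder at (2.5, 5.5) is present, so the union is just that shape — area = 70.71 mm²; the r=9 cylinder at (6.5, 13) contributes a regular 8-gon of circumradius 9 (area = (8/2)·9.000²·sin(360°/8) = 229.10 mm²); After the difference (first − rest): starting from that combined region (70.71 mm²), the r=9 cylinder at (6.5, 13) partially overlaps it — only the 31.97 mm² overlap (of its 229.10 mm²) is removed, clipping the outline — area = 38.74 mm². So its area = 38.74 mm². Layer 4 (z = 1): the cylinder: section is a regular 8-gon, circumradius r=7 (area = (8/2)·7.000²·sin(360°/8) = 138.59 mm²); the cylinder at (2.5, 5.5) is not intersected at this z (z outside [1.5, 20.5]); Combining (union): only the r=7 cylinder is present, so the union is just that shape — area = 138.59 mm²; the cylinder at (6.5, 13): section is a regular 8-gon, circumradius r=9 (area = (8/2)·9.000²·sin(360°/8) = 229.10 mm²); Subtracting the remaining from the first: starting from that combined region (138.59 mm²), the r=9 cylinder at (6.5, 13) partially overlaps it — only the 1.53 mm² overlap (of its 229.10 mm²) is removed, clipping the outline — area = 137.06 mm². So its area = 137.06 mm². Layer 4 is larger (137.06 vs 38.74 mm²).

layer 4 (z = 1 mm)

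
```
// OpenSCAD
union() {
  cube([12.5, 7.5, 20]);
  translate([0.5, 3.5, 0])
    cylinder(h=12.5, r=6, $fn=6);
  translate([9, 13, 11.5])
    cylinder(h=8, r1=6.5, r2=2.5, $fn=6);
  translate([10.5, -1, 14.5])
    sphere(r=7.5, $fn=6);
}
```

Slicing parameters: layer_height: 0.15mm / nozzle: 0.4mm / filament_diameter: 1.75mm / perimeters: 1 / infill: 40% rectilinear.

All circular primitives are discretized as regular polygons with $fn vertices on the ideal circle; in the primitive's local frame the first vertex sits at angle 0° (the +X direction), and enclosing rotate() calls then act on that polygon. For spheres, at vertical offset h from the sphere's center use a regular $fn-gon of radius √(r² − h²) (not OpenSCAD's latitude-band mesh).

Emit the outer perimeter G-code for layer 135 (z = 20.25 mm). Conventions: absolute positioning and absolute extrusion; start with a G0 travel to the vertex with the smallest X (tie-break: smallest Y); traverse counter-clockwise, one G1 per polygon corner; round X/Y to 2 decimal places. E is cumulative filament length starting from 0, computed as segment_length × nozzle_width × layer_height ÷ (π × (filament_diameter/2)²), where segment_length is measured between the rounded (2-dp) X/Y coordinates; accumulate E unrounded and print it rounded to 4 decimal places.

At z = 20.25 mm: the cube is not intersected at this z (z outside [0, 20]); the cylinder at (0.5, 3.5) is not intersected at this z (z outside [0, 12.5]); the cone at (9, 13) is not intersected at this z (z outside [11.5, 19.5]); the r=7.5 sphere at (10.5, -1) contributes a regular 6-gon of circumradius √(7.5²−5.75²) = 4.815; Merging all regions: only the r=7.5 sphere at (10.5, -1) is present, so the union is just that shape — 1 connected region. The outline is a single polygon with 6 vertices. Extrusion per mm of travel: 0.4 × 0.15 / (π × 0.875²) = 0.024945. Accumulating E over each segment gives final E = 0.7210.

G0 X5.68 Y-1.00 Z20.25
G1 X8.09 Y-5.17 E0.1201
G1 X12.91 Y-5.17 E0.2404
G1 X15.32 Y-1.00 E0.3605
G1 X12.91 Y3.17 E0.4807
G1 X8.09 Y3.17 E0.6009
G1 X5.68 Y-1.00 E0.7210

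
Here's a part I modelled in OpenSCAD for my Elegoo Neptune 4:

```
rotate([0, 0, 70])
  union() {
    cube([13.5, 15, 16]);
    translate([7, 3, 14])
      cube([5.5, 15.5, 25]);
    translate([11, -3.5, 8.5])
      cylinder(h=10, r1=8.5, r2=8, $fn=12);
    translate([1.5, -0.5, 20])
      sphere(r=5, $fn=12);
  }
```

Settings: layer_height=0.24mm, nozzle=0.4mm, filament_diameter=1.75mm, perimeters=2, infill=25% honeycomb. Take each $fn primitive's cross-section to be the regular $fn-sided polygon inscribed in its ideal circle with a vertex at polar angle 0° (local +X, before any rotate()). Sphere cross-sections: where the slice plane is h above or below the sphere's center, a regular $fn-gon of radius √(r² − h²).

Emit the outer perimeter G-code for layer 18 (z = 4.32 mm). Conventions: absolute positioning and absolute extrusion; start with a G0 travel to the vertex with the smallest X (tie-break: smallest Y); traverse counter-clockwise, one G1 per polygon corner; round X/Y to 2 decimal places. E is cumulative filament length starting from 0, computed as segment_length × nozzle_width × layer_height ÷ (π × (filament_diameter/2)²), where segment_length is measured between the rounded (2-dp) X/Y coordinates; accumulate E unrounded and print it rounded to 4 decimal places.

G0 X-14.10 Y5.13 Z4.32
G1 X0.00 Y0.00 E0.5989
G1 X4.62 Y12.69 E1.1379
G1 X-9.48 Y17.82 E1.7367
G1 X-14.10 Y5.13 E2.2757

At z = 4.32 mm: the cube is present — its section is the full 13.5×15 rectangle; the cube at (7, 3) is not intersected at this z (z outside [14, 39]); the cone at (11, -3.5) is absent (z outside [8.5, 18.5]); the sphere at (1.5, -0.5) is absent (|z−center|=15.680 > r=5); Combining (union): only the 13.5×15 cube is present, so the union is just that shape — 1 connected region; (rotated 70° about Z; rotation is an isometry so areas/perimeters/island counts are preserved). The outline is a single polygon with 4 vertices. Extrusion per mm of travel: 0.4 × 0.24 / (π × 0.875²) = 0.039912. Accumulating E over each segment gives final E = 2.2757.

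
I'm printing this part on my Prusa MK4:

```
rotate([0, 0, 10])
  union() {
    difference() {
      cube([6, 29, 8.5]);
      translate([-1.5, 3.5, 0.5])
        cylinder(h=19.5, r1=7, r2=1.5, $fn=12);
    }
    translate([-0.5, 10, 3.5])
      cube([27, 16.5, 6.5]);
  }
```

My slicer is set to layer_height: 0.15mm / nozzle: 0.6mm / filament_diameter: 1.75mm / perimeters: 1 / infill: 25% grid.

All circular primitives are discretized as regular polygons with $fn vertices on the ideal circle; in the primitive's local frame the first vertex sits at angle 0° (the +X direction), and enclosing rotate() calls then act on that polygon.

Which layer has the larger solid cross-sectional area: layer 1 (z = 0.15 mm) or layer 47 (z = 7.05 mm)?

Layer 1 (z = 0.15): the cube (footprint 6×29) is included at this height (area 174.00 mm²); the cone at (-1.5, 3.5) is not intersected at this z (z outside [0.5, 20]); Taking the first minus the rest: none of the subtracted shapes is present at this height, so the 6×29 cube is unchanged — area = 174.00 mm²; the cube at (-0.5, 10) does not reach this height (z outside [3.5, 10]); Merging all regions: only that combined region is present, so the union is just that shape — area = 174.00 mm²; (whole slice rotated 10° about Z — lengths, areas and connectivity unchanged). So its area = 174.00 mm². Layer 47 (z = 7.05): the 6×29 cube contributes its full rectangle (area 174.00 mm²); the cone at (-1.5, 3.5) contributes a regular 12-gon of circumradius 5.153 (interpolated between r1=7 and r2=1.5 at t=0.336) (area = (12/2)·5.153²·sin(360°/12) = 79.65 mm²); After the difference (first − rest): starting from the 6×29 cube (174.00 mm²), the cone at (-1.5, 3.5) partially overlaps it — only the 23.31 mm² overlap (of its 79.65 mm²) is removed, clipping the outline — area = 150.69 mm²; the 27×16.5 cube at (-0.5, 10) contributes its full rectangle (area 445.50 mm²); Taking the union: the regions partially overlap — summed areas 596.19 mm² minus the doubly-counted overlap 99.00 mm² gives 497.19 mm² — area = 497.19 mm²; (whole slice rotated 10° about Z — lengths, areas and connectivity unchanged). So its area = 497.19 mm². Layer 47 is larger (497.19 vs 174.00 mm²).

layer 47 (z = 7.05 mm)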